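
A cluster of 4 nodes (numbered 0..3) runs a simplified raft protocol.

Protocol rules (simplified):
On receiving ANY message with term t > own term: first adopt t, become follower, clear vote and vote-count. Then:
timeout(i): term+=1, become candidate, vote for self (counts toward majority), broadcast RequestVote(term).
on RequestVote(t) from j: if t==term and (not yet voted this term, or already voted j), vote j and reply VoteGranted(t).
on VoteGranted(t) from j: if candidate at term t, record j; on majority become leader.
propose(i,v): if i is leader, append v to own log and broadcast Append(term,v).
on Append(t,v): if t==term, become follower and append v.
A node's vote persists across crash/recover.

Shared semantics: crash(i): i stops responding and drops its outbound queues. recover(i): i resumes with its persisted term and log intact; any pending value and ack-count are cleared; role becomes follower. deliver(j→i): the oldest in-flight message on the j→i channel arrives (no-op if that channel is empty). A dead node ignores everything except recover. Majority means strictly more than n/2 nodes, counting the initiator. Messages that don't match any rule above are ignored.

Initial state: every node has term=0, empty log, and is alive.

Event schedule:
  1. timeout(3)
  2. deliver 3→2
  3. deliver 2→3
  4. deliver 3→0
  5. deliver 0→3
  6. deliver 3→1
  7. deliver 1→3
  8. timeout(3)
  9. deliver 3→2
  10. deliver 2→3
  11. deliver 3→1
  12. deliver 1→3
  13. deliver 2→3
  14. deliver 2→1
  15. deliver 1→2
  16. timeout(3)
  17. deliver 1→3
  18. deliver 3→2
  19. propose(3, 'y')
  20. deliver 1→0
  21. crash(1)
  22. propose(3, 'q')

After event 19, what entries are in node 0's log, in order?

e1 timeout(3): 3[cand,t=1,-]
e2 deliver 3→2: 2[foll,t=1,-]
e3 deliver 2→3: ·
e4 deliver 3→0: 0[foll,t=1,-]
e5 deliver 0→3: 3[lead,t=1,-]
e6 deliver 3→1: 1[foll,t=1,-]
e7 deliver 1→3: ·
e8 timeout(3): 3[cand,t=2,-]
e9 deliver 3→2: 2[foll,t=2,-]
e10 deliver 2→3: ·
e11 deliver 3→1: 1[foll,t=2,-]
e12 deliver 1→3: 3[lead,t=2,-]
e13 deliver 2→3: ·
e14 deliver 2→1: ·
e15 deliver 1→2: ·
e16 timeout(3): 3[cand,t=3,-]
e17 deliver 1→3: ·
e18 deliver 3→2: 2[foll,t=3,-]
e19 propose(3,'y'): ·

empty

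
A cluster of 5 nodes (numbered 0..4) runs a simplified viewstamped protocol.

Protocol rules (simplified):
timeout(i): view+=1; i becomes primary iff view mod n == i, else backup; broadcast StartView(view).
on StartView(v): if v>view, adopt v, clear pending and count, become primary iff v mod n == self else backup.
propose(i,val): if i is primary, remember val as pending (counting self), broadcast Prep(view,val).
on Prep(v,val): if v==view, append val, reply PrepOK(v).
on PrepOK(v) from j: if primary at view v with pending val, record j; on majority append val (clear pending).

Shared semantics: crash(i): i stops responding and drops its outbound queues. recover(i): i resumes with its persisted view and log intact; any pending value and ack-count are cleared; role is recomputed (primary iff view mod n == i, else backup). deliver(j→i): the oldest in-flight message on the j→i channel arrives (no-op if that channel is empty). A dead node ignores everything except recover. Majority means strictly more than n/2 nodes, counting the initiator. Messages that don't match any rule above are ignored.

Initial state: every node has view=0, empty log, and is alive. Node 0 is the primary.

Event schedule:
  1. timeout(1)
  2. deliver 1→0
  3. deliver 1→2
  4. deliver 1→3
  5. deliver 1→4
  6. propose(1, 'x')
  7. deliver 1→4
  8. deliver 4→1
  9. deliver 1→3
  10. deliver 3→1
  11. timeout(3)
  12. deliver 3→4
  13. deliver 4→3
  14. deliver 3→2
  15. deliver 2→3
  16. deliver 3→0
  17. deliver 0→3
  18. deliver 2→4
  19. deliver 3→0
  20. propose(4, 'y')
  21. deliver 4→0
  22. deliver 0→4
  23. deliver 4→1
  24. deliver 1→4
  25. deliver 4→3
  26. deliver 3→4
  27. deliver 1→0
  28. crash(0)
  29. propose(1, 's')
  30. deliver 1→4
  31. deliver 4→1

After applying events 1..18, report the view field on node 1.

1. timeout(1):  <1:prim v1 ->
2. deliver 1→0:  <0:back v1 ->
3. deliver 1→2:  <2:back v1 ->
4. deliver 1→3:  <3:back v1 ->
5. deliver 1→4:  <4:back v1 ->
6. propose(1,'x'):  nop
7. deliver 1→4:  <4:back v1 x>
8. deliver 4→1:  nop
9. deliver 1→3:  <3:back v1 x>
10. deliver 3→1:  <1:prim v1 x>
11. timeout(3):  <3:back v2 x>
12. deliver 3→4:  <4:back v2 x>
13. deliver 4→3:  nop
14. deliver 3→2:  <2:prim v2 ->
15. deliver 2→3:  nop
16. deliver 3→0:  <0:back v2 ->
17. deliver 0→3:  nop
18. deliver 2→4:  nop

1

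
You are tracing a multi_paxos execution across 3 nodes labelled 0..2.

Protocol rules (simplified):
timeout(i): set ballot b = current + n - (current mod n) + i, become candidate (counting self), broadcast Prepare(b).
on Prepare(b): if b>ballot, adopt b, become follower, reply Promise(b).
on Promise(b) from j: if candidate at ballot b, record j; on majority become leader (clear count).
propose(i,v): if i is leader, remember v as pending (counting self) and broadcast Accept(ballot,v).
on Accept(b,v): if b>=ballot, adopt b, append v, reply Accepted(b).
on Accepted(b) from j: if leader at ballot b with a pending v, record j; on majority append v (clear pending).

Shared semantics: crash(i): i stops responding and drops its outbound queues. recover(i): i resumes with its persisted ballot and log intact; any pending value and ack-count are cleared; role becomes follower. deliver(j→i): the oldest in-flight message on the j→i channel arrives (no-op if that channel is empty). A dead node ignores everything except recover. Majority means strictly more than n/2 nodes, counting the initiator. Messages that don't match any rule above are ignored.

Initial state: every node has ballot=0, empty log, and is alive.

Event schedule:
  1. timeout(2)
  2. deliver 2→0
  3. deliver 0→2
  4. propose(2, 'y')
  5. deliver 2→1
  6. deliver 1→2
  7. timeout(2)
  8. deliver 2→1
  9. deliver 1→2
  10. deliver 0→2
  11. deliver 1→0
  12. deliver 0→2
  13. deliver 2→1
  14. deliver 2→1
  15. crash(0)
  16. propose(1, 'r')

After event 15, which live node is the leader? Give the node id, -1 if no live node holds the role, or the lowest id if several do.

1. timeout(2):  <2:cand b5 ->
2. deliver 2→0:  <0:foll b5 ->
3. deliver 0→2:  <2:lead b5 ->
4. propose(2,'y'):  nop
5. deliver 2→1:  <1:foll b5 ->
6. deliver 1→2:  nop
7. timeout(2):  <2:cand b8 ->
8. deliver 2→1:  <1:foll b5 y>
9. deliver 1→2:  nop
10. deliver 0→2:  nop
11. deliver 1→0:  nop
12. deliver 0→2:  nop
13. deliver 2→1:  <1:foll b8 y>
14. deliver 2→1:  nop
15. crash(0):  <0:✗foll b5 ->

-1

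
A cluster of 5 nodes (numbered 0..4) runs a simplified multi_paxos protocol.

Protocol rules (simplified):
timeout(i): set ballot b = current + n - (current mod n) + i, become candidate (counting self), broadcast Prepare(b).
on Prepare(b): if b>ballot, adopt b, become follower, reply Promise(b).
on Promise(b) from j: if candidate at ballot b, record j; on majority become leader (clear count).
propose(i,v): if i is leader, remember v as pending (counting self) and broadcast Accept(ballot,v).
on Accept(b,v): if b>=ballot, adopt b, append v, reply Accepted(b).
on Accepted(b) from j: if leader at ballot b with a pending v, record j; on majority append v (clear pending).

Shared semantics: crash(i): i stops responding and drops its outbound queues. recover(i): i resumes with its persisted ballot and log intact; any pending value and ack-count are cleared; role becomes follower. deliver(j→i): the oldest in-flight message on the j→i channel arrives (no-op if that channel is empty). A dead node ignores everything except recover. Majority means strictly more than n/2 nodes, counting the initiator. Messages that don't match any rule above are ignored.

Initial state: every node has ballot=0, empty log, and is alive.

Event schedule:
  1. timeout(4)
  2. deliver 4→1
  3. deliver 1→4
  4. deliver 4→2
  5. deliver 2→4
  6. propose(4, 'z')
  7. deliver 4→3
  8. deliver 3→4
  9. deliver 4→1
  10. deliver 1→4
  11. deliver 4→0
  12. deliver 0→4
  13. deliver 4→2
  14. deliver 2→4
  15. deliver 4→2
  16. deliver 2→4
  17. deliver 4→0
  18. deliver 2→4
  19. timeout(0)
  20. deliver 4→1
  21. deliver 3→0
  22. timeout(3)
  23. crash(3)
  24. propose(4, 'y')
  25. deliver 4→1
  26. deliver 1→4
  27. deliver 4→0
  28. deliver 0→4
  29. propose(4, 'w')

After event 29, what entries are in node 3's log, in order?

e1 timeout(4): 4[cand,b=9,-]
e2 deliver 4→1: 1[foll,b=9,-]
e3 deliver 1→4: ·
e4 deliver 4→2: 2[foll,b=9,-]
e5 deliver 2→4: 4[lead,b=9,-]
e6 propose(4,'z'): ·
e7 deliver 4→3: 3[foll,b=9,-]
e8 deliver 3→4: ·
e9 deliver 4→1: 1[foll,b=9,z]
e10 deliver 1→4: ·
e11 deliver 4→0: 0[foll,b=9,-]
e12 deliver 0→4: ·
e13 deliver 4→2: 2[foll,b=9,z]
e14 deliver 2→4: 4[lead,b=9,z]
e15 deliver 4→2: ·
e16 deliver 2→4: ·
e17 deliver 4→0: 0[foll,b=9,z]
e18 deliver 2→4: ·
e19 timeout(0): 0[cand,b=10,z]
e20 deliver 4→1: ·
e21 deliver 3→0: ·
e22 timeout(3): 3[cand,b=13,-]
e23 crash(3): 3[✗cand,b=13,-]
e24 propose(4,'y'): ·
e25 deliver 4→1: 1[foll,b=9,z,y]
e26 deliver 1→4: ·
e27 deliver 4→0: ·
e28 deliver 0→4: 4[lead,b=9,z,y]
e29 propose(4,'w'): ·

empty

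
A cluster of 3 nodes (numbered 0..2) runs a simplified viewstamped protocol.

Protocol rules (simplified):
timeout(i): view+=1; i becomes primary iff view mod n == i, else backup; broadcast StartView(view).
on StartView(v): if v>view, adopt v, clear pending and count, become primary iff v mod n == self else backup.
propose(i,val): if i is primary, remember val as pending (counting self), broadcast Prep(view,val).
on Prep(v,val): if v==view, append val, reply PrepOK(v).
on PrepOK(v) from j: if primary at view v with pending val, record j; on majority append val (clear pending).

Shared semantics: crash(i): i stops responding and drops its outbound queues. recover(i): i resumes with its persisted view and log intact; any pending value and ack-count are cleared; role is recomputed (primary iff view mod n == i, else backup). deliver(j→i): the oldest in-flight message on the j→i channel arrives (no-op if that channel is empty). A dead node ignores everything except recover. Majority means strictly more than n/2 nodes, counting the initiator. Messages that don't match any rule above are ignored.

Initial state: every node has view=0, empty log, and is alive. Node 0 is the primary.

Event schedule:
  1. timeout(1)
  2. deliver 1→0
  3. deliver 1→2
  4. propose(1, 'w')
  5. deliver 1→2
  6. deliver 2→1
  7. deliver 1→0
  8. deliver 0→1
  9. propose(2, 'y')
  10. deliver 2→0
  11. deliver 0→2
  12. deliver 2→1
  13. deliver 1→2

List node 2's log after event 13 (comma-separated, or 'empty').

w

1. timeout(1):  <1:prim v1 ->
2. deliver 1→0:  <0:back v1 ->
3. deliver 1→2:  <2:back v1 ->
4. propose(1,'w'):  nop
5. deliver 1→2:  <2:back v1 w>
6. deliver 2→1:  <1:prim v1 w>
7. deliver 1→0:  <0:back v1 w>
8. deliver 0→1:  nop
9. propose(2,'y'):  nop
10. deliver 2→0:  nop
11. deliver 0→2:  nop
12. deliver 2→1:  nop
13. deliver 1→2:  nop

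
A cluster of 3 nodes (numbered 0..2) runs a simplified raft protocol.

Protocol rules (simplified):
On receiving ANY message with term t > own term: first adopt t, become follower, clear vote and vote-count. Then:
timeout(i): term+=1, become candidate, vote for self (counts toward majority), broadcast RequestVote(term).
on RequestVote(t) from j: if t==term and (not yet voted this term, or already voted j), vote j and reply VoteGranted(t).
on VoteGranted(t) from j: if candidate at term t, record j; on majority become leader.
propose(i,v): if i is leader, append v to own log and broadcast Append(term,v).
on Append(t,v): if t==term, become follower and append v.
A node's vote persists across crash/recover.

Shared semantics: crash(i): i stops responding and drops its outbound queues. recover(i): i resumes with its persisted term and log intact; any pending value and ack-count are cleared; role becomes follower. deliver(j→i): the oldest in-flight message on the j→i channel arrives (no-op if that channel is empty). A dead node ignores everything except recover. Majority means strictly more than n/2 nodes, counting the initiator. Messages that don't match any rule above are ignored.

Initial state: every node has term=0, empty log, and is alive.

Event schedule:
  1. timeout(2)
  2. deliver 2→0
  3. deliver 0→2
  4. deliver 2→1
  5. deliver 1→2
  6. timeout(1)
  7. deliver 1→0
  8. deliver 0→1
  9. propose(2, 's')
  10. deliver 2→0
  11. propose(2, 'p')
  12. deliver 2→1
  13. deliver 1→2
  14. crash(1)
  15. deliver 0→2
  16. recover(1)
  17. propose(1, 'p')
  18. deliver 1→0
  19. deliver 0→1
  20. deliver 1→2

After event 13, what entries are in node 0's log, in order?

after 1 — timeout(2): n2:cand/t1/[-]
after 2 — deliver 2→0: n0:foll/t1/[-]
after 3 — deliver 0→2: n2:lead/t1/[-]
after 4 — deliver 2→1: n1:foll/t1/[-]
after 5 — deliver 1→2: ·
after 6 — timeout(1): n1:cand/t2/[-]
after 7 — deliver 1→0: n0:foll/t2/[-]
after 8 — deliver 0→1: n1:lead/t2/[-]
after 9 — propose(2,'s'): n2:lead/t1/[s]
after 10 — deliver 2→0: ·
after 11 — propose(2,'p'): n2:lead/t1/[s,p]
after 12 — deliver 2→1: ·
after 13 — deliver 1→2: n2:foll/t2/[s,p]

empty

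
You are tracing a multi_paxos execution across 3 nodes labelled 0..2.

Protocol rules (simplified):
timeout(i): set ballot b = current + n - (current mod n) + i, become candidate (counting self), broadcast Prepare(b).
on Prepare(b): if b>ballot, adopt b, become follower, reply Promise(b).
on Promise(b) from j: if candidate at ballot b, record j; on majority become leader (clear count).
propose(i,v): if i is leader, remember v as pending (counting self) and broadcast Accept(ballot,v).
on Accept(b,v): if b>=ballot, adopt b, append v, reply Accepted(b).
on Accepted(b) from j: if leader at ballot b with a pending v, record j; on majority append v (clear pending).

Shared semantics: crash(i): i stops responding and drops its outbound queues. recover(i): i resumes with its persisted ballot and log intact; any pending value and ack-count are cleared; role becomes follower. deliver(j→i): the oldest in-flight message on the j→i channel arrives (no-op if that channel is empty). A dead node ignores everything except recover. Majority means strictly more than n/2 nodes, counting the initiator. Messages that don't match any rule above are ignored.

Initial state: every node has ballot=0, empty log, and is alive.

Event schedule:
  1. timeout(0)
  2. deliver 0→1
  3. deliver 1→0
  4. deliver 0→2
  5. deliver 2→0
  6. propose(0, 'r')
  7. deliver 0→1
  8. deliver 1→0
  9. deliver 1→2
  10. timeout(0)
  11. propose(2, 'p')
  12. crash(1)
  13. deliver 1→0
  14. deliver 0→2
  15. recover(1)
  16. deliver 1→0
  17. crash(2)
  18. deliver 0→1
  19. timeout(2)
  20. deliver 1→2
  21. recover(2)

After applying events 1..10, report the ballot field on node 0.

6

after 1 — timeout(0): n0:cand/b3/[-]
after 2 — deliver 0→1: n1:foll/b3/[-]
after 3 — deliver 1→0: n0:lead/b3/[-]
after 4 — deliver 0→2: n2:foll/b3/[-]
after 5 — deliver 2→0: ·
after 6 — propose(0,'r'): ·
after 7 — deliver 0→1: n1:foll/b3/[r]
after 8 — deliver 1→0: n0:lead/b3/[r]
after 9 — deliver 1→2: ·
after 10 — timeout(0): n0:cand/b6/[r]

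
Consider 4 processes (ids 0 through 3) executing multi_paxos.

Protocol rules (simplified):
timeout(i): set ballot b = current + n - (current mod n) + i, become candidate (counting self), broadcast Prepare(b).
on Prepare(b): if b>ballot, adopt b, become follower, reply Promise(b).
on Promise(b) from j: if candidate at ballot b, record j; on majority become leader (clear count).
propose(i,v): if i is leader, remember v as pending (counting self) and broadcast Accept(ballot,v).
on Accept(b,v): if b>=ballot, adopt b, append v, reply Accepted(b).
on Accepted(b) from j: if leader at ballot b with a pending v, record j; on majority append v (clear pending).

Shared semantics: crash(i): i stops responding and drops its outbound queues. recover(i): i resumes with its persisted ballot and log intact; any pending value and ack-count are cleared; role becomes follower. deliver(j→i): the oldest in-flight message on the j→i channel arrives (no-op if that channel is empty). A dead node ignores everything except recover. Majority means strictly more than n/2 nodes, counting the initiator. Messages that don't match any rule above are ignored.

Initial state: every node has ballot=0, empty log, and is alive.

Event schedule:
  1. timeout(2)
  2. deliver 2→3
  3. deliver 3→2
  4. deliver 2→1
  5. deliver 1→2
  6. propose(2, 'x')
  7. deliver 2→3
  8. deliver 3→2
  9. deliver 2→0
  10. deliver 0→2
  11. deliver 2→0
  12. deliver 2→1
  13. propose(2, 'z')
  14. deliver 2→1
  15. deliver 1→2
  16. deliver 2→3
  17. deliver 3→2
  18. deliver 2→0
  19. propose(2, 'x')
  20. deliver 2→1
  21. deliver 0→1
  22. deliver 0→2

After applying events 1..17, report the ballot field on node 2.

e1 timeout(2): 2[cand,b=6,-]
e2 deliver 2→3: 3[foll,b=6,-]
e3 deliver 3→2: ·
e4 deliver 2→1: 1[foll,b=6,-]
e5 deliver 1→2: 2[lead,b=6,-]
e6 propose(2,'x'): ·
e7 deliver 2→3: 3[foll,b=6,x]
e8 deliver 3→2: ·
e9 deliver 2→0: 0[foll,b=6,-]
e10 deliver 0→2: ·
e11 deliver 2→0: 0[foll,b=6,x]
e12 deliver 2→1: 1[foll,b=6,x]
e13 propose(2,'z'): ·
e14 deliver 2→1: 1[foll,b=6,x,z]
e15 deliver 1→2: ·
e16 deliver 2→3: 3[foll,b=6,x,z]
e17 deliver 3→2: 2[lead,b=6,z]

6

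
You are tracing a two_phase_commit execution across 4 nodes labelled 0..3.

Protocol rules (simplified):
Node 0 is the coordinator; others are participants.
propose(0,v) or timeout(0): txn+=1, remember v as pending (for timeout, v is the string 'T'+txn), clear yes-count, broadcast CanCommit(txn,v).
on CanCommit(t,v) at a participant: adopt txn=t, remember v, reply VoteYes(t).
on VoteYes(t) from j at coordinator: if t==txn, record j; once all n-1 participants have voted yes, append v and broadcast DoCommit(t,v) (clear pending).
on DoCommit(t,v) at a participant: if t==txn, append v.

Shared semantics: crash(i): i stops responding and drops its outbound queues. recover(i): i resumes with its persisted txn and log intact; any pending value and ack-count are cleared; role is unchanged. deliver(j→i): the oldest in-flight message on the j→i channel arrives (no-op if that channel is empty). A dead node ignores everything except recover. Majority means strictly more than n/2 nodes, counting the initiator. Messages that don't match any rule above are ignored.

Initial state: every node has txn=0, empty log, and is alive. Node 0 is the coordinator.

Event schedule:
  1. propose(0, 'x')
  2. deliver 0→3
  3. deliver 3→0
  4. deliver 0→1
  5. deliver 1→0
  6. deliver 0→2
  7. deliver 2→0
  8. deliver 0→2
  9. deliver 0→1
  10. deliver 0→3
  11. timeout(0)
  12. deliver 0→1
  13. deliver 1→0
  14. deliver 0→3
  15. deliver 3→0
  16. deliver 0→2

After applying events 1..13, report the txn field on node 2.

1

step 1 propose(0,'x'): 0={coor,t=1,log=-}
step 2 deliver 0→3: 3={part,t=1,log=-}
step 3 deliver 3→0: —
step 4 deliver 0→1: 1={part,t=1,log=-}
step 5 deliver 1→0: —
step 6 deliver 0→2: 2={part,t=1,log=-}
step 7 deliver 2→0: 0={coor,t=1,log=x}
step 8 deliver 0→2: 2={part,t=1,log=x}
step 9 deliver 0→1: 1={part,t=1,log=x}
step 10 deliver 0→3: 3={part,t=1,log=x}
step 11 timeout(0): 0={coor,t=2,log=x}
step 12 deliver 0→1: 1={part,t=2,log=x}
step 13 deliver 1→0: —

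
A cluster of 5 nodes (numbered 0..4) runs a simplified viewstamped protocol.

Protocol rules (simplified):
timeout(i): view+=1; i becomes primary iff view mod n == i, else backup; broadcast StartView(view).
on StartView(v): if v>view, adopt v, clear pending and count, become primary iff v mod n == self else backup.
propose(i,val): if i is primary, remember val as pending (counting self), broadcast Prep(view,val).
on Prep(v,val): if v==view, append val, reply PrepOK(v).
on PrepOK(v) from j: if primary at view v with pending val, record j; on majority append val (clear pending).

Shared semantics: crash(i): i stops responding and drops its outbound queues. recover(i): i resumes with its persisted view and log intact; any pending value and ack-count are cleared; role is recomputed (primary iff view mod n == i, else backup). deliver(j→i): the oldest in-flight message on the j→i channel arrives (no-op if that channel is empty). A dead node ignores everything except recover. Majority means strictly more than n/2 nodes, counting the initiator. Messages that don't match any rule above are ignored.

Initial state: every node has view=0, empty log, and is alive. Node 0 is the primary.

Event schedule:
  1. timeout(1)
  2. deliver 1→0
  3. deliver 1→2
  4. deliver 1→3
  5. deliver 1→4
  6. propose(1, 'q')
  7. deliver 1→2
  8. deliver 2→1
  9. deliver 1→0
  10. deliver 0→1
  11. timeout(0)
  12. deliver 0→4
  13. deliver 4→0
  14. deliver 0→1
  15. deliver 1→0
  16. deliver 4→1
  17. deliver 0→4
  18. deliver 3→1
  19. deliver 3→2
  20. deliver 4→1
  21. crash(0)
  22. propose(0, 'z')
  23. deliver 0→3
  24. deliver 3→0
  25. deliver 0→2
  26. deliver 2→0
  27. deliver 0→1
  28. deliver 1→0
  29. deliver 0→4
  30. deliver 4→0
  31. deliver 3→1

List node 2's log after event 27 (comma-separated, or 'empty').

e1 timeout(1): 1[prim,v=1,-]
e2 deliver 1→0: 0[back,v=1,-]
e3 deliver 1→2: 2[back,v=1,-]
e4 deliver 1→3: 3[back,v=1,-]
e5 deliver 1→4: 4[back,v=1,-]
e6 propose(1,'q'): ·
e7 deliver 1→2: 2[back,v=1,q]
e8 deliver 2→1: ·
e9 deliver 1→0: 0[back,v=1,q]
e10 deliver 0→1: 1[prim,v=1,q]
e11 timeout(0): 0[back,v=2,q]
e12 deliver 0→4: 4[back,v=2,-]
e13 deliver 4→0: ·
e14 deliver 0→1: 1[back,v=2,q]
e15 deliver 1→0: ·
e16 deliver 4→1: ·
e17 deliver 0→4: ·
e18 deliver 3→1: ·
e19 deliver 3→2: ·
e20 deliver 4→1: ·
e21 crash(0): 0[✗back,v=2,q]
e22 propose(0,'z'): ·
e23 deliver 0→3: ·
e24 deliver 3→0: ·
e25 deliver 0→2: ·
e26 deliver 2→0: ·
e27 deliver 0→1: ·

q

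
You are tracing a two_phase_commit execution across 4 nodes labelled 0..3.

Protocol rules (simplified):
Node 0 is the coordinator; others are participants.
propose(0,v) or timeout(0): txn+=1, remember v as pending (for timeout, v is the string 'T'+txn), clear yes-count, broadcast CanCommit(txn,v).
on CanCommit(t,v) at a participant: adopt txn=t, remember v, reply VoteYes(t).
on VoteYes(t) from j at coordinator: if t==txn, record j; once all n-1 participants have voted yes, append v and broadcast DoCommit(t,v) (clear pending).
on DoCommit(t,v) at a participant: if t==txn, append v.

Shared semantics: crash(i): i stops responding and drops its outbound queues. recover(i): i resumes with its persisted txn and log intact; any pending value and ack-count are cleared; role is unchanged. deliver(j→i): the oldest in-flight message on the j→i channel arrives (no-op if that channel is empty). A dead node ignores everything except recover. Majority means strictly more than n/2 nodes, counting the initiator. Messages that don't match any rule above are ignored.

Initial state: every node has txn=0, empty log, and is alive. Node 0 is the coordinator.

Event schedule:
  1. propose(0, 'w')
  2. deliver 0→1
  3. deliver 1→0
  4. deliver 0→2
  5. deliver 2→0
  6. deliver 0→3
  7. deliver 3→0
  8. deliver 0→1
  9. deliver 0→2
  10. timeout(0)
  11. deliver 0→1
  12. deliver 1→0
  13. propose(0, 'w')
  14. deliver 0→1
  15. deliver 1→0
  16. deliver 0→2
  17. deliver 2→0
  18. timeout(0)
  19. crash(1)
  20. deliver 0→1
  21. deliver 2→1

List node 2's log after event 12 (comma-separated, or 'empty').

w

after 1 — propose(0,'w'): n0:coor/t1/[-]
after 2 — deliver 0→1: n1:part/t1/[-]
after 3 — deliver 1→0: ·
after 4 — deliver 0→2: n2:part/t1/[-]
after 5 — deliver 2→0: ·
after 6 — deliver 0→3: n3:part/t1/[-]
after 7 — deliver 3→0: n0:coor/t1/[w]
after 8 — deliver 0→1: n1:part/t1/[w]
after 9 — deliver 0→2: n2:part/t1/[w]
after 10 — timeout(0): n0:coor/t2/[w]
after 11 — deliver 0→1: n1:part/t2/[w]
after 12 — deliver 1→0: ·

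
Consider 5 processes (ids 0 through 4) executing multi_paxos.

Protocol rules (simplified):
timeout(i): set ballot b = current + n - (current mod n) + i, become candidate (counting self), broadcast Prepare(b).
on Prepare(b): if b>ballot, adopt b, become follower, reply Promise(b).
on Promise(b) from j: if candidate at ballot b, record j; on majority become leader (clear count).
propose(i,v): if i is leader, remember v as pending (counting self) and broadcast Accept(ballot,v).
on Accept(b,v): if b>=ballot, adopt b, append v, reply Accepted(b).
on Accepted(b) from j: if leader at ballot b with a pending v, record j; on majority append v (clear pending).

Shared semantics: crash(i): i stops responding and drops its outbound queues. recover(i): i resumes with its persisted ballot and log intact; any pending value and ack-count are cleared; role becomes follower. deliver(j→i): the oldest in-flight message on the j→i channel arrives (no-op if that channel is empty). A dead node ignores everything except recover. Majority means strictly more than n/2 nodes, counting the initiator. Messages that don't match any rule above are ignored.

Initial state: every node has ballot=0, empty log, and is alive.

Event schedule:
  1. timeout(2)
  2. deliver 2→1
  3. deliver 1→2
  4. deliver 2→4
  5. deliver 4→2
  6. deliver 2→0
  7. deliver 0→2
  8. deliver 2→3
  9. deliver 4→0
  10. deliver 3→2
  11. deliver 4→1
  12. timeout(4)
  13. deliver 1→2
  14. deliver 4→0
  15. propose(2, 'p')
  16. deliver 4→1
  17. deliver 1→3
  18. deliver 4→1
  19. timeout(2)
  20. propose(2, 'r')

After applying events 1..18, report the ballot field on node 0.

14

step 1 timeout(2): 2={cand,b=7,log=-}
step 2 deliver 2→1: 1={foll,b=7,log=-}
step 3 deliver 1→2: —
step 4 deliver 2→4: 4={foll,b=7,log=-}
step 5 deliver 4→2: 2={lead,b=7,log=-}
step 6 deliver 2→0: 0={foll,b=7,log=-}
step 7 deliver 0→2: —
step 8 deliver 2→3: 3={foll,b=7,log=-}
step 9 deliver 4→0: —
step 10 deliver 3→2: —
step 11 deliver 4→1: —
step 12 timeout(4): 4={cand,b=14,log=-}
step 13 deliver 1→2: —
step 14 deliver 4→0: 0={foll,b=14,log=-}
step 15 propose(2,'p'): —
step 16 deliver 4→1: 1={foll,b=14,log=-}
step 17 deliver 1→3: —
step 18 deliver 4→1: —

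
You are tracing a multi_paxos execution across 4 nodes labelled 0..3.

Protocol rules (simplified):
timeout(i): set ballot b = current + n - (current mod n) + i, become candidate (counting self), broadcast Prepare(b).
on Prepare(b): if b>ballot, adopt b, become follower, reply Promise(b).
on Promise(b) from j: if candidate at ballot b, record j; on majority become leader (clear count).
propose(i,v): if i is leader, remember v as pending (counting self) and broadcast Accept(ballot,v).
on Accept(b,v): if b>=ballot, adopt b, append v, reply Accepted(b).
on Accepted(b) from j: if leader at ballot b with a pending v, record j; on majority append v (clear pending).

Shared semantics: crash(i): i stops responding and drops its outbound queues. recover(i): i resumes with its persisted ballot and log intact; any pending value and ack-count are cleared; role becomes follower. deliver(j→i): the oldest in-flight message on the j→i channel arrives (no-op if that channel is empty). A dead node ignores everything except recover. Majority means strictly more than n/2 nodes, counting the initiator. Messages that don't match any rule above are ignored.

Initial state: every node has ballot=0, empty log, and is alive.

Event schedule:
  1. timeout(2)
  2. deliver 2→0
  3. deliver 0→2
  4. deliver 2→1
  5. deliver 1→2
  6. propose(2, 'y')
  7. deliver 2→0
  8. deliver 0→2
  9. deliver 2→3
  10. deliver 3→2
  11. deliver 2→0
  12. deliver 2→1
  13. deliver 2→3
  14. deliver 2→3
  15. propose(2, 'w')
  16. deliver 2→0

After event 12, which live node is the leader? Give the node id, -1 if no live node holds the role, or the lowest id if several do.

2

e1 timeout(2): 2[cand,b=6,-]
e2 deliver 2→0: 0[foll,b=6,-]
e3 deliver 0→2: ·
e4 deliver 2→1: 1[foll,b=6,-]
e5 deliver 1→2: 2[lead,b=6,-]
e6 propose(2,'y'): ·
e7 deliver 2→0: 0[foll,b=6,y]
e8 deliver 0→2: ·
e9 deliver 2→3: 3[foll,b=6,-]
e10 deliver 3→2: ·
e11 deliver 2→0: ·
e12 deliver 2→1: 1[foll,b=6,y]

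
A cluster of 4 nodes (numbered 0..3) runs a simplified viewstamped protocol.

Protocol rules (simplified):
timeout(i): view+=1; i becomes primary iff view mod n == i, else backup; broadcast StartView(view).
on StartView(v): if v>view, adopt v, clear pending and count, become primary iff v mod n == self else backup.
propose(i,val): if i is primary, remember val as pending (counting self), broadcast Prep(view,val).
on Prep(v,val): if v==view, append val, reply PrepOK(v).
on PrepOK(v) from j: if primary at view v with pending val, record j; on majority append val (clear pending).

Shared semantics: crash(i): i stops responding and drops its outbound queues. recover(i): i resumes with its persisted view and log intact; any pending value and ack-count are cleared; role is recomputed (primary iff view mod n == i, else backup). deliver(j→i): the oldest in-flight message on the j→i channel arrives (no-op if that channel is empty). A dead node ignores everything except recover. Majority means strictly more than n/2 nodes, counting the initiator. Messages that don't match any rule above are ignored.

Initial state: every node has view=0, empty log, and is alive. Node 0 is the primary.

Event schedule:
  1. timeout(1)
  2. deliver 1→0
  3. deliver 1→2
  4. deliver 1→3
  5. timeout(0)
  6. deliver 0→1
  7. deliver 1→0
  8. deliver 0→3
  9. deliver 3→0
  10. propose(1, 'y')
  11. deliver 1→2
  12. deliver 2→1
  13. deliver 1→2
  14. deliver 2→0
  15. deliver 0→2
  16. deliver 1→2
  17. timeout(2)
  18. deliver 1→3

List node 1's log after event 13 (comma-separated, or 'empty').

empty

[1] timeout(1) → N1(prim v1 [-])
[2] deliver 1→0 → N0(back v1 [-])
[3] deliver 1→2 → N2(back v1 [-])
[4] deliver 1→3 → N3(back v1 [-])
[5] timeout(0) → N0(back v2 [-])
[6] deliver 0→1 → N1(back v2 [-])
[7] deliver 1→0 → ∅
[8] deliver 0→3 → N3(back v2 [-])
[9] deliver 3→0 → ∅
[10] propose(1,'y') → ∅
[11] deliver 1→2 → ∅
[12] deliver 2→1 → ∅
[13] deliver 1→2 → ∅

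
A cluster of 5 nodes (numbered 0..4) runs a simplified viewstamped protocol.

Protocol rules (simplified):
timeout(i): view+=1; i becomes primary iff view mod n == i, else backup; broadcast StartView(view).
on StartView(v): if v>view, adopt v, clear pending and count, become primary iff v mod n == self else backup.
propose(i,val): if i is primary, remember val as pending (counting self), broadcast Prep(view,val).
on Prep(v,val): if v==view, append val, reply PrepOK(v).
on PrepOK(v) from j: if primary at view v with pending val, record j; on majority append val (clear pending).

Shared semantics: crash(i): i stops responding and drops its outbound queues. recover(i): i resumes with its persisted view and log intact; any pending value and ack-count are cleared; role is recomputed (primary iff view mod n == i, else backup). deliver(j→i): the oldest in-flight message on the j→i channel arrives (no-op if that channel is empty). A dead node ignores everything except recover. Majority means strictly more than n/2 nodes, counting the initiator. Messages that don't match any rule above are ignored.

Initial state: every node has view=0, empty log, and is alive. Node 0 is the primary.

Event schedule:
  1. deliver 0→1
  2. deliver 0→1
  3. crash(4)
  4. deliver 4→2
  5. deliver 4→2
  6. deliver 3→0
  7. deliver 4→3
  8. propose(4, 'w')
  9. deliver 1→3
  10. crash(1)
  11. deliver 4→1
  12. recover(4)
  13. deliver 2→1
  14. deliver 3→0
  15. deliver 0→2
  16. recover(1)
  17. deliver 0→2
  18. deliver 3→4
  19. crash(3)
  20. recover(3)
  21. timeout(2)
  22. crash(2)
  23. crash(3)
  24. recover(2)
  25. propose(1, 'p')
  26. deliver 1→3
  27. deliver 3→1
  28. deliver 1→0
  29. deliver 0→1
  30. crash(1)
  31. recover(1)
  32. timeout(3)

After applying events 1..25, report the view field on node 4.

1. deliver 0→1:  nop
2. deliver 0→1:  nop
3. crash(4):  <4:✗back v0 ->
4. deliver 4→2:  nop
5. deliver 4→2:  nop
6. deliver 3→0:  nop
7. deliver 4→3:  nop
8. propose(4,'w'):  nop
9. deliver 1→3:  nop
10. crash(1):  <1:✗back v0 ->
11. deliver 4→1:  nop
12. recover(4):  <4:back v0 ->
13. deliver 2→1:  nop
14. deliver 3→0:  nop
15. deliver 0→2:  nop
16. recover(1):  <1:back v0 ->
17. deliver 0→2:  nop
18. deliver 3→4:  nop
19. crash(3):  <3:✗back v0 ->
20. recover(3):  <3:back v0 ->
21. timeout(2):  <2:back v1 ->
22. crash(2):  <2:✗back v1 ->
23. crash(3):  <3:✗back v0 ->
24. recover(2):  <2:back v1 ->
25. propose(1,'p'):  nop

0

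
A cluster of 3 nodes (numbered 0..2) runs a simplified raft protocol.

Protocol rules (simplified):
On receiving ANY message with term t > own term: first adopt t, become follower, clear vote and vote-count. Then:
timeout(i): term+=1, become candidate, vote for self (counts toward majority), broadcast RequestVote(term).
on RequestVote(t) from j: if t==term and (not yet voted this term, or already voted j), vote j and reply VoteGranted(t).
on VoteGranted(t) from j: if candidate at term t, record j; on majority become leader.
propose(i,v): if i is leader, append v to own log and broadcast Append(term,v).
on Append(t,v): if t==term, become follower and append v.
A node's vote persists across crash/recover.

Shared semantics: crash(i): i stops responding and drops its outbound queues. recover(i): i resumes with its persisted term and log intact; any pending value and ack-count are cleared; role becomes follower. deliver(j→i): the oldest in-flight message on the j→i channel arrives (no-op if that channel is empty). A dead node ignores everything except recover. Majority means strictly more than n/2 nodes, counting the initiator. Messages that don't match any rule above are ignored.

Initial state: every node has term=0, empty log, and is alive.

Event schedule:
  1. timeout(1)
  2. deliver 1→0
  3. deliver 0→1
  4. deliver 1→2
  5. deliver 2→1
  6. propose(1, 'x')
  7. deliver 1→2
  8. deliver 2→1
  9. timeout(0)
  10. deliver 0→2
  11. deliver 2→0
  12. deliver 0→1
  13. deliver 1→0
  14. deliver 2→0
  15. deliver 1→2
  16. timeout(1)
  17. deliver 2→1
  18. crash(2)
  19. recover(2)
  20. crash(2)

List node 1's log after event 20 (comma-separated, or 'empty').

[1] timeout(1) → N1(cand t1 [-])
[2] deliver 1→0 → N0(foll t1 [-])
[3] deliver 0→1 → N1(lead t1 [-])
[4] deliver 1→2 → N2(foll t1 [-])
[5] deliver 2→1 → ∅
[6] propose(1,'x') → N1(lead t1 [x])
[7] deliver 1→2 → N2(foll t1 [x])
[8] deliver 2→1 → ∅
[9] timeout(0) → N0(cand t2 [-])
[10] deliver 0→2 → N2(foll t2 [x])
[11] deliver 2→0 → N0(lead t2 [-])
[12] deliver 0→1 → N1(foll t2 [x])
[13] deliver 1→0 → ∅
[14] deliver 2→0 → ∅
[15] deliver 1→2 → ∅
[16] timeout(1) → N1(cand t3 [x])
[17] deliver 2→1 → ∅
[18] crash(2) → N2(✗foll t2 [x])
[19] recover(2) → N2(foll t2 [x])
[20] crash(2) → N2(✗foll t2 [x])

x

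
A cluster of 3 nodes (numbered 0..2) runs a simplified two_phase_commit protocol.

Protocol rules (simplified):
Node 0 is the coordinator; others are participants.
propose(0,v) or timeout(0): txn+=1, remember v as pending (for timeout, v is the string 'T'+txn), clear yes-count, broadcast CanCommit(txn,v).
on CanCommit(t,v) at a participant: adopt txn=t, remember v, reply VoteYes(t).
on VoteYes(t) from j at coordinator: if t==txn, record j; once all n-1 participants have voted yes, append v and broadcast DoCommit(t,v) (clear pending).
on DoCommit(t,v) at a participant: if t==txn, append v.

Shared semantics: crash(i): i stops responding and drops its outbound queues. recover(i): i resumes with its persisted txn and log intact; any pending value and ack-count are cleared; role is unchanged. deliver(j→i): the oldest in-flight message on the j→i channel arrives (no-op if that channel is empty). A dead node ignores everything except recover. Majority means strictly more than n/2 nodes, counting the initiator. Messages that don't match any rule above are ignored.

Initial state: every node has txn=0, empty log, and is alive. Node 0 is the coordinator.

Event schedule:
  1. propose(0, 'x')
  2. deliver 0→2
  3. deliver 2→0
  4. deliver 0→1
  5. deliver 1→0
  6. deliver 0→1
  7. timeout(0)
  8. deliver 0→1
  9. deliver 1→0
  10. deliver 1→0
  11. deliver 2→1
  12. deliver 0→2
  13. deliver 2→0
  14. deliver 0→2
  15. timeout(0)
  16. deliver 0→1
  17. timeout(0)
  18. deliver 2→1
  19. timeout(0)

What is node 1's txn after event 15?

2

1. propose(0,'x'):  <0:coor t1 ->
2. deliver 0→2:  <2:part t1 ->
3. deliver 2→0:  nop
4. deliver 0→1:  <1:part t1 ->
5. deliver 1→0:  <0:coor t1 x>
6. deliver 0→1:  <1:part t1 x>
7. timeout(0):  <0:coor t2 x>
8. deliver 0→1:  <1:part t2 x>
9. deliver 1→0:  nop
10. deliver 1→0:  nop
11. deliver 2→1:  nop
12. deliver 0→2:  <2:part t1 x>
13. deliver 2→0:  nop
14. deliver 0→2:  <2:part t2 x>
15. timeout(0):  <0:coor t3 x>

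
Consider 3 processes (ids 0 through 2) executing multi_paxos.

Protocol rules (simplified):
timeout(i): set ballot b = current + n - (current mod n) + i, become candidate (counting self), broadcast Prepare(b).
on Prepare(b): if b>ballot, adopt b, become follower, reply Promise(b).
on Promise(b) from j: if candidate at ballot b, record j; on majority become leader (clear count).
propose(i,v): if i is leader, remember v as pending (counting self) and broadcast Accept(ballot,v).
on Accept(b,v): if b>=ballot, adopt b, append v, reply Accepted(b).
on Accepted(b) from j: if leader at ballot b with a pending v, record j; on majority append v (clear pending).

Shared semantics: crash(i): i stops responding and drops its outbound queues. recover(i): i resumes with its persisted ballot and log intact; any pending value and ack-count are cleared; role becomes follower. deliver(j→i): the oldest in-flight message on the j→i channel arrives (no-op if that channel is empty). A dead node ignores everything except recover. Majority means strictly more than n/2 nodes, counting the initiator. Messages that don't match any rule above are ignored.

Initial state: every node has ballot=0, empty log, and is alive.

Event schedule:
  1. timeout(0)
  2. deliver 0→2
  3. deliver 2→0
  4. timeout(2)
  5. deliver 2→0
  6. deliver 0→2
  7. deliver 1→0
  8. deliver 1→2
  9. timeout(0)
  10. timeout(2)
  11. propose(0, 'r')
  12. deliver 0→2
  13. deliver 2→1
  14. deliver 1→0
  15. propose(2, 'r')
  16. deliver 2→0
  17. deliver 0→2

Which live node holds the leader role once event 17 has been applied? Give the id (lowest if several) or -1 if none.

2

e1 timeout(0): 0[cand,b=3,-]
e2 deliver 0→2: 2[foll,b=3,-]
e3 deliver 2→0: 0[lead,b=3,-]
e4 timeout(2): 2[cand,b=8,-]
e5 deliver 2→0: 0[foll,b=8,-]
e6 deliver 0→2: 2[lead,b=8,-]
e7 deliver 1→0: ·
e8 deliver 1→2: ·
e9 timeout(0): 0[cand,b=9,-]
e10 timeout(2): 2[cand,b=11,-]
e11 propose(0,'r'): ·
e12 deliver 0→2: ·
e13 deliver 2→1: 1[foll,b=8,-]
e14 deliver 1→0: ·
e15 propose(2,'r'): ·
e16 deliver 2→0: 0[foll,b=11,-]
e17 deliver 0→2: 2[lead,b=11,-]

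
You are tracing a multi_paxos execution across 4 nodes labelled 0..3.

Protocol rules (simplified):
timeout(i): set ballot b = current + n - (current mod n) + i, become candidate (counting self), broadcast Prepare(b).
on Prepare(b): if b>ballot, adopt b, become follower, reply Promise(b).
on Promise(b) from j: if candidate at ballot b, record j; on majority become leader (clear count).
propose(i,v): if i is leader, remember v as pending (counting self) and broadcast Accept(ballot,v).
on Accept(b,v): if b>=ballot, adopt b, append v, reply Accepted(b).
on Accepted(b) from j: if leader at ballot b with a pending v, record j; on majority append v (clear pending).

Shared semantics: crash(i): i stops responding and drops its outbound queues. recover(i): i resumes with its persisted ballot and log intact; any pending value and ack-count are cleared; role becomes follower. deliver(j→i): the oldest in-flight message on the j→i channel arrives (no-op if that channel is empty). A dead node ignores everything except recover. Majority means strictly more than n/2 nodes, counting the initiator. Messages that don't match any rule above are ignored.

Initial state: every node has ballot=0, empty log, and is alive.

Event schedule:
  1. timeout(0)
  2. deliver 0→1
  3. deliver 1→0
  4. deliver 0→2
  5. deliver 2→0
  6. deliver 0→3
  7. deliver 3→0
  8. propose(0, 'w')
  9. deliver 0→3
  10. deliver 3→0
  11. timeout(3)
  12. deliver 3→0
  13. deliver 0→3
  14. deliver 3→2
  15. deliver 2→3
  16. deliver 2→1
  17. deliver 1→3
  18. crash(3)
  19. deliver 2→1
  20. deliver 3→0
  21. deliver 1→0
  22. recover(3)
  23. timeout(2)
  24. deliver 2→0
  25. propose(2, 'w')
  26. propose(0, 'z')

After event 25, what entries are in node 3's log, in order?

after 1 — timeout(0): n0:cand/b4/[-]
after 2 — deliver 0→1: n1:foll/b4/[-]
after 3 — deliver 1→0: ·
after 4 — deliver 0→2: n2:foll/b4/[-]
after 5 — deliver 2→0: n0:lead/b4/[-]
after 6 — deliver 0→3: n3:foll/b4/[-]
after 7 — deliver 3→0: ·
after 8 — propose(0,'w'): ·
after 9 — deliver 0→3: n3:foll/b4/[w]
after 10 — deliver 3→0: ·
after 11 — timeout(3): n3:cand/b11/[w]
after 12 — deliver 3→0: n0:foll/b11/[-]
after 13 — deliver 0→3: ·
after 14 — deliver 3→2: n2:foll/b11/[-]
after 15 — deliver 2→3: n3:lead/b11/[w]
after 16 — deliver 2→1: ·
after 17 — deliver 1→3: ·
after 18 — crash(3): n3:✗lead/b11/[w]
after 19 — deliver 2→1: ·
after 20 — deliver 3→0: ·
after 21 — deliver 1→0: ·
after 22 — recover(3): n3:foll/b11/[w]
after 23 — timeout(2): n2:cand/b14/[-]
after 24 — deliver 2→0: n0:foll/b14/[-]
after 25 — propose(2,'w'): ·

w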